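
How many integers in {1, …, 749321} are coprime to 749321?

Factor: 749321 = 47 · 107 · 149.
φ(749321) = (47−1) · (107−1) · (149−1) = 46 · 106 · 148 = 721648.

721648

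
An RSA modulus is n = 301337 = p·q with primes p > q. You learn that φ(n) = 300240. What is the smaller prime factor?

541

φ(n) = (p−1)(q−1) = n − (p+q) + 1, so p + q = 301337 − 300240 + 1 = 1098.
p and q are the roots of t² − 1098t + 301337 = 0.
Discriminant: 1098² − 4·301337 = 1205604 − 1205348 = 256; √256 = 16.
q = (1098 − 16)/2 = 541, p = (1098 + 16)/2 = 557.
Check: 541 · 557 = 301337.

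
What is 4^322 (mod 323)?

101

4^1 ≡ 4 (mod 323)
4^2 ≡ 4^2 = 16 ≡ 16 (mod 323)
4^4 ≡ 16^2 = 256 ≡ 256 (mod 323)
4^8 ≡ 256^2 = 65536 ≡ 290 (mod 323)
4^16 ≡ 290^2 = 84100 ≡ 120 (mod 323)
4^32 ≡ 120^2 = 14400 ≡ 188 (mod 323)
4^64 ≡ 188^2 = 35344 ≡ 137 (mod 323)
4^128 ≡ 137^2 = 18769 ≡ 35 (mod 323)
4^256 ≡ 35^2 = 1225 ≡ 256 (mod 323)
322 = 256 + 64 + 2 in binary powers of 2.
So 4^322 ≡ 256 · 137 · 16 ≡ 101 (mod 323).
Since 101 ≠ 1, base 4 is a Fermat witness: 323 is composite.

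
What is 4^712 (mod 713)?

78

4^1 ≡ 4 (mod 713)
4^2 ≡ 4^2 = 16 ≡ 16 (mod 713)
4^4 ≡ 16^2 = 256 ≡ 256 (mod 713)
4^8 ≡ 256^2 = 65536 ≡ 653 (mod 713)
4^16 ≡ 653^2 = 426409 ≡ 35 (mod 713)
4^32 ≡ 35^2 = 1225 ≡ 512 (mod 713)
4^64 ≡ 512^2 = 262144 ≡ 473 (mod 713)
4^128 ≡ 473^2 = 223729 ≡ 560 (mod 713)
4^256 ≡ 560^2 = 313600 ≡ 593 (mod 713)
4^512 ≡ 593^2 = 351649 ≡ 140 (mod 713)
712 = 512 + 128 + 64 + 8 in binary powers of 2.
So 4^712 ≡ 140 · 560 · 473 · 653 ≡ 78 (mod 713).
Since 78 ≠ 1, base 4 is a Fermat witness: 713 is composite.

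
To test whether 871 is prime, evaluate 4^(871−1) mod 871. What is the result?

14

4^1 ≡ 4 (mod 871)
4^2 ≡ 4^2 = 16 ≡ 16 (mod 871)
4^4 ≡ 16^2 = 256 ≡ 256 (mod 871)
4^8 ≡ 256^2 = 65536 ≡ 211 (mod 871)
4^16 ≡ 211^2 = 44521 ≡ 100 (mod 871)
4^32 ≡ 100^2 = 10000 ≡ 419 (mod 871)
4^64 ≡ 419^2 = 175561 ≡ 490 (mod 871)
4^128 ≡ 490^2 = 240100 ≡ 575 (mod 871)
4^256 ≡ 575^2 = 330625 ≡ 516 (mod 871)
4^512 ≡ 516^2 = 266256 ≡ 601 (mod 871)
870 = 512 + 256 + 64 + 32 + 4 + 2 in binary powers of 2.
So 4^870 ≡ 601 · 516 · 490 · 419 · 256 · 16 ≡ 14 (mod 871).
Since 14 ≠ 1, base 4 is a Fermat witness: 871 is composite.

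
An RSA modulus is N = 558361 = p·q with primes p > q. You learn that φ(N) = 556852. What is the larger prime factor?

863

φ(n) = (p−1)(q−1) = n − (p+q) + 1, so p + q = 558361 − 556852 + 1 = 1510.
p and q are the roots of t² − 1510t + 558361 = 0.
Discriminant: 1510² − 4·558361 = 2280100 − 2233444 = 46656; √46656 = 216.
q = (1510 − 216)/2 = 647, p = (1510 + 216)/2 = 863.
Check: 647 · 863 = 558361.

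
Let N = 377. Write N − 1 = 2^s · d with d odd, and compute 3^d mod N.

377 − 1 = 376 = 2^3 · 47, so d = 47.
3^1 ≡ 3 (mod 377)
3^2 ≡ 3^2 = 9 ≡ 9 (mod 377)
3^4 ≡ 9^2 = 81 ≡ 81 (mod 377)
3^8 ≡ 81^2 = 6561 ≡ 152 (mod 377)
3^16 ≡ 152^2 = 23104 ≡ 107 (mod 377)
3^32 ≡ 107^2 = 11449 ≡ 139 (mod 377)
47 = 32 + 8 + 4 + 2 + 1 in binary powers of 2.
So 3^47 ≡ 139 · 152 · 81 · 9 · 3 ≡ 308 (mod 377).
Squaring chain: 308 → 237 → 373; never reaches −1, so base 3 is a Miller–Rabin witness that 377 is composite.

308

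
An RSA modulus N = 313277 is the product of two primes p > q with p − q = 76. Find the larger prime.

599

Since p = q + 76, we have 313277 = q(q + 76), so q² + 76q − 313277 = 0.
Discriminant: 76² + 4·313277 = 5776 + 1253108 = 1258884; √1258884 = 1122.
q = (−76 + 1122)/2 = 523, and p = q + 76 = 599.
Check: 523 · 599 = 313277.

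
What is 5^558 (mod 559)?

5^1 ≡ 5 (mod 559)
5^2 ≡ 5^2 = 25 ≡ 25 (mod 559)
5^4 ≡ 25^2 = 625 ≡ 66 (mod 559)
5^8 ≡ 66^2 = 4356 ≡ 443 (mod 559)
5^16 ≡ 443^2 = 196249 ≡ 40 (mod 559)
5^32 ≡ 40^2 = 1600 ≡ 482 (mod 559)
5^64 ≡ 482^2 = 232324 ≡ 339 (mod 559)
5^128 ≡ 339^2 = 114921 ≡ 326 (mod 559)
5^256 ≡ 326^2 = 106276 ≡ 66 (mod 559)
5^512 ≡ 66^2 = 4356 ≡ 443 (mod 559)
558 = 512 + 32 + 8 + 4 + 2 in binary powers of 2.
So 5^558 ≡ 443 · 482 · 443 · 66 · 25 ≡ 428 (mod 559).
Since 428 ≠ 1, base 5 is a Fermat witness: 559 is composite.

428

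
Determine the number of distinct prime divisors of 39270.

6

39270 = 2 · 19635
19635 = 3 · 6545
6545 = 5 · 1309
1309 = 7 · 187
187 = 11 · 17
39270 = 2 · 3 · 5 · 7 · 11 · 17, which has 6 distinct prime factors.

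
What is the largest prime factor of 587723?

587723 = 73 · 8051
8051 = 83 · 97
97 is prime.
So 587723 = 73 · 83 · 97; the largest prime factor is 97.

97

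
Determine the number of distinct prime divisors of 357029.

3

357029 = 19^2 · 989
989 = 23 · 43
357029 = 19^2 · 23 · 43, which has 3 distinct prime factors.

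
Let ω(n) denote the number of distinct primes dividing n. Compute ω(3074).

3

3074 = 2 · 1537
1537 = 29 · 53
3074 = 2 · 29 · 53, which has 3 distinct prime factors.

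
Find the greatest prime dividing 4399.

4399 = 53 · 83
83 is prime.
So 4399 = 53 · 83; the largest prime factor is 83.

83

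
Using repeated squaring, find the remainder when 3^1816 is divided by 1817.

762

3^1 ≡ 3 (mod 1817)
3^2 ≡ 3^2 = 9 ≡ 9 (mod 1817)
3^4 ≡ 9^2 = 81 ≡ 81 (mod 1817)
3^8 ≡ 81^2 = 6561 ≡ 1110 (mod 1817)
3^16 ≡ 1110^2 = 1232100 ≡ 174 (mod 1817)
3^32 ≡ 174^2 = 30276 ≡ 1204 (mod 1817)
3^64 ≡ 1204^2 = 1449616 ≡ 1467 (mod 1817)
3^128 ≡ 1467^2 = 2152089 ≡ 761 (mod 1817)
3^256 ≡ 761^2 = 579121 ≡ 1315 (mod 1817)
3^512 ≡ 1315^2 = 1729225 ≡ 1258 (mod 1817)
3^1024 ≡ 1258^2 = 1582564 ≡ 1774 (mod 1817)
1816 = 1024 + 512 + 256 + 16 + 8 in binary powers of 2.
So 3^1816 ≡ 1774 · 1258 · 1315 · 174 · 1110 ≡ 762 (mod 1817).
Since 762 ≠ 1, base 3 is a Fermat witness: 1817 is composite.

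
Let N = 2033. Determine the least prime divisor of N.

19

2033 is odd.
Digit sum 8, not divisible by 3.
Ends in 3: not divisible by 5.
7: 2033 = 7·290 + 3
11: 2033 = 11·184 + 9
13: 2033 = 13·156 + 5
17: 2033 = 17·119 + 10
19: 2033 = 19·107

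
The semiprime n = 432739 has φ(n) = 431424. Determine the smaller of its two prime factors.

643

φ(n) = (p−1)(q−1) = n − (p+q) + 1, so p + q = 432739 − 431424 + 1 = 1316.
p and q are the roots of t² − 1316t + 432739 = 0.
Discriminant: 1316² − 4·432739 = 1731856 − 1730956 = 900; √900 = 30.
q = (1316 − 30)/2 = 643, p = (1316 + 30)/2 = 673.
Check: 643 · 673 = 432739.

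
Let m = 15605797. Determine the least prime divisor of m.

15605797 is odd.
Digit sum 40, not divisible by 3.
Ends in 7: not divisible by 5.
7: 15605797 = 7·2229399 + 4
11: 15605797 = 11·1418708 + 9
13: 15605797 = 13·1200445 + 12
17: 15605797 = 17·917988 + 1
19: 15605797 = 19·821357 + 14
23: 15605797 = 23·678512 + 21
29: 15605797 = 29·538130 + 27
31: 15605797 = 31·503412 + 25
37: 15605797 = 37·421778 + 11
41: 15605797 = 41·380629 + 8
43: 15605797 = 43·362925 + 22
47: 15605797 = 47·332038 + 11
53: 15605797 = 53·294449

53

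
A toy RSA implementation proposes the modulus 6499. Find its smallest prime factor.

6499 is odd.
Digit sum 28, not divisible by 3.
Ends in 9: not divisible by 5.
7: 6499 = 7·928 + 3
11: 6499 = 11·590 + 9
13: 6499 = 13·499 + 12
17: 6499 = 17·382 + 5
19: 6499 = 19·342 + 1
23: 6499 = 23·282 + 13
29: 6499 = 29·224 + 3
31: 6499 = 31·209 + 20
37: 6499 = 37·175 + 24
41: 6499 = 41·158 + 21
43: 6499 = 43·151 + 6
47: 6499 = 47·138 + 13
53: 6499 = 53·122 + 33
59: 6499 = 59·110 + 9
61: 6499 = 61·106 + 33
67: 6499 = 67·97

67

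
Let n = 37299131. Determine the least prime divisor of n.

37299131 is odd.
Digit sum 35, not divisible by 3.
Ends in 1: not divisible by 5.
7: 37299131 = 7·5328447 + 2
11: 37299131 = 11·3390830 + 1
13: 37299131 = 13·2869163 + 12
17: 37299131 = 17·2194066 + 9
19: 37299131 = 19·1963112 + 3
23: 37299131 = 23·1621701 + 8
29: 37299131 = 29·1286176 + 27
31: 37299131 = 31·1203197 + 24
37: 37299131 = 37·1008084 + 23
41: 37299131 = 41·909734 + 37
43: 37299131 = 43·867421 + 28
47: 37299131 = 47·793598 + 25
53: 37299131 = 53·703757 + 10
59: 37299131 = 59·632188 + 39
61: 37299131 = 61·611461 + 10
67: 37299131 = 67·556703 + 30
71: 37299131 = 71·525339 + 62
73: 37299131 = 73·510947

73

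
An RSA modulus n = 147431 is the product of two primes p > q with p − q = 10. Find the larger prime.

Since p = q + 10, we have 147431 = q(q + 10), so q² + 10q − 147431 = 0.
Discriminant: 10² + 4·147431 = 100 + 589724 = 589824; √589824 = 768.
q = (−10 + 768)/2 = 379, and p = q + 10 = 389.
Check: 379 · 389 = 147431.

389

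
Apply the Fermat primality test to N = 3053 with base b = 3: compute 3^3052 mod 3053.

3^1 ≡ 3 (mod 3053)
3^2 ≡ 3^2 = 9 ≡ 9 (mod 3053)
3^4 ≡ 9^2 = 81 ≡ 81 (mod 3053)
3^8 ≡ 81^2 = 6561 ≡ 455 (mod 3053)
3^16 ≡ 455^2 = 207025 ≡ 2474 (mod 3053)
3^32 ≡ 2474^2 = 6120676 ≡ 2464 (mod 3053)
3^64 ≡ 2464^2 = 6071296 ≡ 1932 (mod 3053)
3^128 ≡ 1932^2 = 3732624 ≡ 1858 (mod 3053)
3^256 ≡ 1858^2 = 3452164 ≡ 2274 (mod 3053)
3^512 ≡ 2274^2 = 5171076 ≡ 2347 (mod 3053)
3^1024 ≡ 2347^2 = 5508409 ≡ 797 (mod 3053)
3^2048 ≡ 797^2 = 635209 ≡ 185 (mod 3053)
3052 = 2048 + 512 + 256 + 128 + 64 + 32 + 8 + 4 in binary powers of 2.
So 3^3052 ≡ 185 · 2347 · 2274 · 1858 · 1932 · 2464 · 455 · 81 ≡ 909 (mod 3053).
Since 909 ≠ 1, base 3 is a Fermat witness: 3053 is composite.

909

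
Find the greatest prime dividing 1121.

1121 = 19 · 59
59 is prime.
So 1121 = 19 · 59; the largest prime factor is 59.

59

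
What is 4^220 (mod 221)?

4^1 ≡ 4 (mod 221)
4^2 ≡ 4^2 = 16 ≡ 16 (mod 221)
4^4 ≡ 16^2 = 256 ≡ 35 (mod 221)
4^8 ≡ 35^2 = 1225 ≡ 120 (mod 221)
4^16 ≡ 120^2 = 14400 ≡ 35 (mod 221)
4^32 ≡ 35^2 = 1225 ≡ 120 (mod 221)
4^64 ≡ 120^2 = 14400 ≡ 35 (mod 221)
4^128 ≡ 35^2 = 1225 ≡ 120 (mod 221)
220 = 128 + 64 + 16 + 8 + 4 in binary powers of 2.
So 4^220 ≡ 120 · 35 · 35 · 120 · 35 ≡ 35 (mod 221).
Since 35 ≠ 1, base 4 is a Fermat witness: 221 is composite.

35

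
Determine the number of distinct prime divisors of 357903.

5

357903 = 3^2 · 39767
39767 = 7 · 5681
5681 = 13 · 437
437 = 19 · 23
357903 = 3^2 · 7 · 13 · 19 · 23, which has 5 distinct prime factors.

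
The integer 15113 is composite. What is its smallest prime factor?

7

15113 is odd.
Digit sum 11, not divisible by 3.
Ends in 3: not divisible by 5.
7: 15113 = 7·2159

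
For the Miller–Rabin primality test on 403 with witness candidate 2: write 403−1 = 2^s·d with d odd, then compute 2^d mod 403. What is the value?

403 − 1 = 402 = 2^1 · 201, so d = 201.
2^1 ≡ 2 (mod 403)
2^2 ≡ 2^2 = 4 ≡ 4 (mod 403)
2^4 ≡ 4^2 = 16 ≡ 16 (mod 403)
2^8 ≡ 16^2 = 256 ≡ 256 (mod 403)
2^16 ≡ 256^2 = 65536 ≡ 250 (mod 403)
2^32 ≡ 250^2 = 62500 ≡ 35 (mod 403)
2^64 ≡ 35^2 = 1225 ≡ 16 (mod 403)
2^128 ≡ 16^2 = 256 ≡ 256 (mod 403)
201 = 128 + 64 + 8 + 1 in binary powers of 2.
So 2^201 ≡ 256 · 16 · 256 · 2 ≡ 343 (mod 403).
Squaring chain: 343; never reaches −1, so base 2 is a Miller–Rabin witness that 403 is composite.

343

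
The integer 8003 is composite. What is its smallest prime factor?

53

8003 is odd.
Digit sum 11, not divisible by 3.
Ends in 3: not divisible by 5.
7: 8003 = 7·1143 + 2
11: 8003 = 11·727 + 6
13: 8003 = 13·615 + 8
17: 8003 = 17·470 + 13
19: 8003 = 19·421 + 4
23: 8003 = 23·347 + 22
29: 8003 = 29·275 + 28
31: 8003 = 31·258 + 5
37: 8003 = 37·216 + 11
41: 8003 = 41·195 + 8
43: 8003 = 43·186 + 5
47: 8003 = 47·170 + 13
53: 8003 = 53·151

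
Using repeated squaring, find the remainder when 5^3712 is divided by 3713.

5^1 ≡ 5 (mod 3713)
5^2 ≡ 5^2 = 25 ≡ 25 (mod 3713)
5^4 ≡ 25^2 = 625 ≡ 625 (mod 3713)
5^8 ≡ 625^2 = 390625 ≡ 760 (mod 3713)
5^16 ≡ 760^2 = 577600 ≡ 2085 (mod 3713)
5^32 ≡ 2085^2 = 4347225 ≡ 3015 (mod 3713)
5^64 ≡ 3015^2 = 9090225 ≡ 801 (mod 3713)
5^128 ≡ 801^2 = 641601 ≡ 2965 (mod 3713)
5^256 ≡ 2965^2 = 8791225 ≡ 2554 (mod 3713)
5^512 ≡ 2554^2 = 6522916 ≡ 2888 (mod 3713)
5^1024 ≡ 2888^2 = 8340544 ≡ 1146 (mod 3713)
5^2048 ≡ 1146^2 = 1313316 ≡ 2627 (mod 3713)
3712 = 2048 + 1024 + 512 + 128 in binary powers of 2.
So 5^3712 ≡ 2627 · 1146 · 2888 · 2965 ≡ 3391 (mod 3713).
Since 3391 ≠ 1, base 5 is a Fermat witness: 3713 is composite.

3391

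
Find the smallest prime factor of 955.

5

955 is odd.
Digit sum 19, not divisible by 3.
Ends in 5: divisible by 5.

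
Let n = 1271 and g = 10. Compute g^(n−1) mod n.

780

10^1 ≡ 10 (mod 1271)
10^2 ≡ 10^2 = 100 ≡ 100 (mod 1271)
10^4 ≡ 100^2 = 10000 ≡ 1103 (mod 1271)
10^8 ≡ 1103^2 = 1216609 ≡ 262 (mod 1271)
10^16 ≡ 262^2 = 68644 ≡ 10 (mod 1271)
10^32 ≡ 10^2 = 100 ≡ 100 (mod 1271)
10^64 ≡ 100^2 = 10000 ≡ 1103 (mod 1271)
10^128 ≡ 1103^2 = 1216609 ≡ 262 (mod 1271)
10^256 ≡ 262^2 = 68644 ≡ 10 (mod 1271)
10^512 ≡ 10^2 = 100 ≡ 100 (mod 1271)
10^1024 ≡ 100^2 = 10000 ≡ 1103 (mod 1271)
1270 = 1024 + 128 + 64 + 32 + 16 + 4 + 2 in binary powers of 2.
So 10^1270 ≡ 1103 · 262 · 1103 · 100 · 10 · 1103 · 100 ≡ 780 (mod 1271).
Since 780 ≠ 1, base 10 is a Fermat witness: 1271 is composite.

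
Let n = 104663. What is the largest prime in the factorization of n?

104663 = 13 · 8051
8051 = 83 · 97
97 is prime.
So 104663 = 13 · 83 · 97; the largest prime factor is 97.

97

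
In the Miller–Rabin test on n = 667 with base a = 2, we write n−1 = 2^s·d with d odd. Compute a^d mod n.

330

667 − 1 = 666 = 2^1 · 333, so d = 333.
2^1 ≡ 2 (mod 667)
2^2 ≡ 2^2 = 4 ≡ 4 (mod 667)
2^4 ≡ 4^2 = 16 ≡ 16 (mod 667)
2^8 ≡ 16^2 = 256 ≡ 256 (mod 667)
2^16 ≡ 256^2 = 65536 ≡ 170 (mod 667)
2^32 ≡ 170^2 = 28900 ≡ 219 (mod 667)
2^64 ≡ 219^2 = 47961 ≡ 604 (mod 667)
2^128 ≡ 604^2 = 364816 ≡ 634 (mod 667)
2^256 ≡ 634^2 = 401956 ≡ 422 (mod 667)
333 = 256 + 64 + 8 + 4 + 1 in binary powers of 2.
So 2^333 ≡ 422 · 604 · 256 · 16 · 2 ≡ 330 (mod 667).
Squaring chain: 330; never reaches −1, so base 2 is a Miller–Rabin witness that 667 is composite.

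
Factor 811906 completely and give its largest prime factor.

811906 = 2 · 405953
405953 = 67 · 6059
6059 = 73 · 83
83 is prime.
So 811906 = 2 · 67 · 73 · 83; the largest prime factor is 83.

83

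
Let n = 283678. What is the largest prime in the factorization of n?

283678 = 2 · 141839
141839 = 29 · 4891
4891 = 67 · 73
73 is prime.
So 283678 = 2 · 29 · 67 · 73; the largest prime factor is 73.

73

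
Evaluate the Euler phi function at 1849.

Factor: 1849 = 43^2.
φ(1849) = 43^1·(43−1) = 1806.

1806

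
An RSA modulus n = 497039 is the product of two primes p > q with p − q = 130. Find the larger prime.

773

Since p = q + 130, we have 497039 = q(q + 130), so q² + 130q − 497039 = 0.
Discriminant: 130² + 4·497039 = 16900 + 1988156 = 2005056; √2005056 = 1416.
q = (−130 + 1416)/2 = 643, and p = q + 130 = 773.
Check: 643 · 773 = 497039.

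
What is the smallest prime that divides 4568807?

4568807 is odd.
Digit sum 38, not divisible by 3.
Ends in 7: not divisible by 5.
7: 4568807 = 7·652686 + 5
11: 4568807 = 11·415346 + 1
13: 4568807 = 13·351446 + 9
17: 4568807 = 17·268753 + 6
19: 4568807 = 19·240463 + 10
23: 4568807 = 23·198643 + 18
29: 4568807 = 29·157545 + 2
31: 4568807 = 31·147380 + 27
37: 4568807 = 37·123481 + 10
41: 4568807 = 41·111434 + 13
43: 4568807 = 43·106251 + 14
47: 4568807 = 47·97208 + 31
53: 4568807 = 53·86203 + 48
59: 4568807 = 59·77437 + 24
61: 4568807 = 61·74898 + 29
67: 4568807 = 67·68191 + 10
71: 4568807 = 71·64349 + 28
73: 4568807 = 73·62586 + 29
79: 4568807 = 79·57833

79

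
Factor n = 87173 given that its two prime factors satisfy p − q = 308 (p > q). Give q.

179

Since p = q + 308, we have 87173 = q(q + 308), so q² + 308q − 87173 = 0.
Discriminant: 308² + 4·87173 = 94864 + 348692 = 443556; √443556 = 666.
q = (−308 + 666)/2 = 179, and p = q + 308 = 487.
Check: 179 · 487 = 87173.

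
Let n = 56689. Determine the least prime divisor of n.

56689 is odd.
Digit sum 34, not divisible by 3.
Ends in 9: not divisible by 5.
7: 56689 = 7·8098 + 3
11: 56689 = 11·5153 + 6
13: 56689 = 13·4360 + 9
17: 56689 = 17·3334 + 11
19: 56689 = 19·2983 + 12
23: 56689 = 23·2464 + 17
29: 56689 = 29·1954 + 23
31: 56689 = 31·1828 + 21
37: 56689 = 37·1532 + 5
41: 56689 = 41·1382 + 27
43: 56689 = 43·1318 + 15
47: 56689 = 47·1206 + 7
53: 56689 = 53·1069 + 32
59: 56689 = 59·960 + 49
61: 56689 = 61·929 + 20
67: 56689 = 67·846 + 7
71: 56689 = 71·798 + 31
73: 56689 = 73·776 + 41
79: 56689 = 79·717 + 46
83: 56689 = 83·683

83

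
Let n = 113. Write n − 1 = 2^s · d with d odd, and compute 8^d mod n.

98

113 − 1 = 112 = 2^4 · 7, so d = 7.
8^1 ≡ 8 (mod 113)
8^2 ≡ 8^2 = 64 ≡ 64 (mod 113)
8^4 ≡ 64^2 = 4096 ≡ 28 (mod 113)
7 = 4 + 2 + 1 in binary powers of 2.
So 8^7 ≡ 28 · 64 · 8 ≡ 98 (mod 113).
Squaring chain: 98 → 112 → 1 → 1; reaches −1, so base 8 does not prove 113 composite.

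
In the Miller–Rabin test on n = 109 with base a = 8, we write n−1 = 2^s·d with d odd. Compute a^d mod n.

109 − 1 = 108 = 2^2 · 27, so d = 27.
8^1 ≡ 8 (mod 109)
8^2 ≡ 8^2 = 64 ≡ 64 (mod 109)
8^4 ≡ 64^2 = 4096 ≡ 63 (mod 109)
8^8 ≡ 63^2 = 3969 ≡ 45 (mod 109)
8^16 ≡ 45^2 = 2025 ≡ 63 (mod 109)
27 = 16 + 8 + 2 + 1 in binary powers of 2.
So 8^27 ≡ 63 · 45 · 64 · 8 ≡ 76 (mod 109).
Squaring chain: 76 → 108; reaches −1, so base 8 does not prove 109 composite.

76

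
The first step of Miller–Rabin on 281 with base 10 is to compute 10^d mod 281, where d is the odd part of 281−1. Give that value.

53

281 − 1 = 280 = 2^3 · 35, so d = 35.
10^1 ≡ 10 (mod 281)
10^2 ≡ 10^2 = 100 ≡ 100 (mod 281)
10^4 ≡ 100^2 = 10000 ≡ 165 (mod 281)
10^8 ≡ 165^2 = 27225 ≡ 249 (mod 281)
10^16 ≡ 249^2 = 62001 ≡ 181 (mod 281)
10^32 ≡ 181^2 = 32761 ≡ 165 (mod 281)
35 = 32 + 2 + 1 in binary powers of 2.
So 10^35 ≡ 165 · 100 · 10 ≡ 53 (mod 281).
Squaring chain: 53 → 280 → 1; reaches −1, so base 10 does not prove 281 composite.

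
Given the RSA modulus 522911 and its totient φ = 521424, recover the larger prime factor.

φ(n) = (p−1)(q−1) = n − (p+q) + 1, so p + q = 522911 − 521424 + 1 = 1488.
p and q are the roots of t² − 1488t + 522911 = 0.
Discriminant: 1488² − 4·522911 = 2214144 − 2091644 = 122500; √122500 = 350.
q = (1488 − 350)/2 = 569, p = (1488 + 350)/2 = 919.
Check: 569 · 919 = 522911.

919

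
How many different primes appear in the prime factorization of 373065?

6

373065 = 3 · 124355
124355 = 5 · 24871
24871 = 7 · 3553
3553 = 11 · 323
323 = 17 · 19
373065 = 3 · 5 · 7 · 11 · 17 · 19, which has 6 distinct prime factors.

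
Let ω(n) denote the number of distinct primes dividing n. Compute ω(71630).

71630 = 2 · 35815
35815 = 5 · 7163
7163 = 13 · 551
551 = 19 · 29
71630 = 2 · 5 · 13 · 19 · 29, which has 5 distinct prime factors.

5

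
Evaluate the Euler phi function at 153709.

Factor: 153709 = 23 · 41 · 163.
φ(153709) = (23−1) · (41−1) · (163−1) = 22 · 40 · 162 = 142560.

142560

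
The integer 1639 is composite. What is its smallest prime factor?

11

1639 is odd.
Digit sum 19, not divisible by 3.
Ends in 9: not divisible by 5.
7: 1639 = 7·234 + 1
11: 1639 = 11·149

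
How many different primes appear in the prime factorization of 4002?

4002 = 2 · 2001
2001 = 3 · 667
667 = 23 · 29
4002 = 2 · 3 · 23 · 29, which has 4 distinct prime factors.

4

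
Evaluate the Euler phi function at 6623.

Factor: 6623 = 37 · 179.
φ(6623) = (37−1) · (179−1) = 36 · 178 = 6408.

6408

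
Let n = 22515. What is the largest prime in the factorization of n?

22515 = 3 · 7505
7505 = 5 · 1501
1501 = 19 · 79
79 is prime.
So 22515 = 3 · 5 · 19 · 79; the largest prime factor is 79.

79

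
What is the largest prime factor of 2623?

2623 = 43 · 61
61 is prime.
So 2623 = 43 · 61; the largest prime factor is 61.

61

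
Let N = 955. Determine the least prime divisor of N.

955 is odd.
Digit sum 19, not divisible by 3.
Ends in 5: divisible by 5.

5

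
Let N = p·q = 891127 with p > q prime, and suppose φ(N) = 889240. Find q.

φ(n) = (p−1)(q−1) = n − (p+q) + 1, so p + q = 891127 − 889240 + 1 = 1888.
p and q are the roots of t² − 1888t + 891127 = 0.
Discriminant: 1888² − 4·891127 = 3564544 − 3564508 = 36; √36 = 6.
q = (1888 − 6)/2 = 941, p = (1888 + 6)/2 = 947.
Check: 941 · 947 = 891127.

941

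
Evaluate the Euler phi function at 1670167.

1625472

Factor: 1670167 = 73 · 137 · 167.
φ(1670167) = (73−1) · (137−1) · (167−1) = 72 · 136 · 166 = 1625472.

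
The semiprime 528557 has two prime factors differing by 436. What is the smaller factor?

541

Since p = q + 436, we have 528557 = q(q + 436), so q² + 436q − 528557 = 0.
Discriminant: 436² + 4·528557 = 190096 + 2114228 = 2304324; √2304324 = 1518.
q = (−436 + 1518)/2 = 541, and p = q + 436 = 977.
Check: 541 · 977 = 528557.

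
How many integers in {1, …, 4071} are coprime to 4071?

2552

Factor: 4071 = 3 · 23 · 59.
φ(4071) = (3−1) · (23−1) · (59−1) = 2 · 22 · 58 = 2552.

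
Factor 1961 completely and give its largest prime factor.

1961 = 37 · 53
53 is prime.
So 1961 = 37 · 53; the largest prime factor is 53.

53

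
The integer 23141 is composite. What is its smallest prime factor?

73

23141 is odd.
Digit sum 11, not divisible by 3.
Ends in 1: not divisible by 5.
7: 23141 = 7·3305 + 6
11: 23141 = 11·2103 + 8
13: 23141 = 13·1780 + 1
17: 23141 = 17·1361 + 4
19: 23141 = 19·1217 + 18
23: 23141 = 23·1006 + 3
29: 23141 = 29·797 + 28
31: 23141 = 31·746 + 15
37: 23141 = 37·625 + 16
41: 23141 = 41·564 + 17
43: 23141 = 43·538 + 7
47: 23141 = 47·492 + 17
53: 23141 = 53·436 + 33
59: 23141 = 59·392 + 13
61: 23141 = 61·379 + 22
67: 23141 = 67·345 + 26
71: 23141 = 71·325 + 66
73: 23141 = 73·317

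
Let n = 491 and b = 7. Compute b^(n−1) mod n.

7^1 ≡ 7 (mod 491)
7^2 ≡ 7^2 = 49 ≡ 49 (mod 491)
7^4 ≡ 49^2 = 2401 ≡ 437 (mod 491)
7^8 ≡ 437^2 = 190969 ≡ 461 (mod 491)
7^16 ≡ 461^2 = 212521 ≡ 409 (mod 491)
7^32 ≡ 409^2 = 167281 ≡ 341 (mod 491)
7^64 ≡ 341^2 = 116281 ≡ 405 (mod 491)
7^128 ≡ 405^2 = 164025 ≡ 31 (mod 491)
7^256 ≡ 31^2 = 961 ≡ 470 (mod 491)
490 = 256 + 128 + 64 + 32 + 8 + 2 in binary powers of 2.
So 7^490 ≡ 470 · 31 · 405 · 341 · 461 · 49 ≡ 1 (mod 491).
Since the result is 1, base 7 gives no evidence that 491 is composite.

1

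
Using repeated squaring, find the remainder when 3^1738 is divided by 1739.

1070

3^1 ≡ 3 (mod 1739)
3^2 ≡ 3^2 = 9 ≡ 9 (mod 1739)
3^4 ≡ 9^2 = 81 ≡ 81 (mod 1739)
3^8 ≡ 81^2 = 6561 ≡ 1344 (mod 1739)
3^16 ≡ 1344^2 = 1806336 ≡ 1254 (mod 1739)
3^32 ≡ 1254^2 = 1572516 ≡ 460 (mod 1739)
3^64 ≡ 460^2 = 211600 ≡ 1181 (mod 1739)
3^128 ≡ 1181^2 = 1394761 ≡ 83 (mod 1739)
3^256 ≡ 83^2 = 6889 ≡ 1672 (mod 1739)
3^512 ≡ 1672^2 = 2795584 ≡ 1011 (mod 1739)
3^1024 ≡ 1011^2 = 1022121 ≡ 1328 (mod 1739)
1738 = 1024 + 512 + 128 + 64 + 8 + 2 in binary powers of 2.
So 3^1738 ≡ 1328 · 1011 · 83 · 1181 · 1344 · 9 ≡ 1070 (mod 1739).
Since 1070 ≠ 1, base 3 is a Fermat witness: 1739 is composite.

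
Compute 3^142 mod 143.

3^1 ≡ 3 (mod 143)
3^2 ≡ 3^2 = 9 ≡ 9 (mod 143)
3^4 ≡ 9^2 = 81 ≡ 81 (mod 143)
3^8 ≡ 81^2 = 6561 ≡ 126 (mod 143)
3^16 ≡ 126^2 = 15876 ≡ 3 (mod 143)
3^32 ≡ 3^2 = 9 ≡ 9 (mod 143)
3^64 ≡ 9^2 = 81 ≡ 81 (mod 143)
3^128 ≡ 81^2 = 6561 ≡ 126 (mod 143)
142 = 128 + 8 + 4 + 2 in binary powers of 2.
So 3^142 ≡ 126 · 126 · 81 · 9 ≡ 42 (mod 143).
Since 42 ≠ 1, base 3 is a Fermat witness: 143 is composite.

42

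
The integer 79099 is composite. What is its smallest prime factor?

79099 is odd.
Digit sum 34, not divisible by 3.
Ends in 9: not divisible by 5.
7: 79099 = 7·11299 + 6
11: 79099 = 11·7190 + 9
13: 79099 = 13·6084 + 7
17: 79099 = 17·4652 + 15
19: 79099 = 19·4163 + 2
23: 79099 = 23·3439 + 2
29: 79099 = 29·2727 + 16
31: 79099 = 31·2551 + 18
37: 79099 = 37·2137 + 30
41: 79099 = 41·1929 + 10
43: 79099 = 43·1839 + 22
47: 79099 = 47·1682 + 45
53: 79099 = 53·1492 + 23
59: 79099 = 59·1340 + 39
61: 79099 = 61·1296 + 43
67: 79099 = 67·1180 + 39
71: 79099 = 71·1114 + 5
73: 79099 = 73·1083 + 40
79: 79099 = 79·1001 + 20
83: 79099 = 83·953

83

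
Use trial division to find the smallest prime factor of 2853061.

67

2853061 is odd.
Digit sum 25, not divisible by 3.
Ends in 1: not divisible by 5.
7: 2853061 = 7·407580 + 1
11: 2853061 = 11·259369 + 2
13: 2853061 = 13·219466 + 3
17: 2853061 = 17·167827 + 2
19: 2853061 = 19·150161 + 2
23: 2853061 = 23·124046 + 3
29: 2853061 = 29·98381 + 12
31: 2853061 = 31·92034 + 7
37: 2853061 = 37·77109 + 28
41: 2853061 = 41·69586 + 35
43: 2853061 = 43·66350 + 11
47: 2853061 = 47·60703 + 20
53: 2853061 = 53·53831 + 18
59: 2853061 = 59·48356 + 57
61: 2853061 = 61·46771 + 30
67: 2853061 = 67·42583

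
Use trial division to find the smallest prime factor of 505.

5

505 is odd.
Digit sum 10, not divisible by 3.
Ends in 5: divisible by 5.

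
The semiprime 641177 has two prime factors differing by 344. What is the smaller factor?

Since p = q + 344, we have 641177 = q(q + 344), so q² + 344q − 641177 = 0.
Discriminant: 344² + 4·641177 = 118336 + 2564708 = 2683044; √2683044 = 1638.
q = (−344 + 1638)/2 = 647, and p = q + 344 = 991.
Check: 647 · 991 = 641177.

647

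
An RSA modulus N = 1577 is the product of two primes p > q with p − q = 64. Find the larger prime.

Since p = q + 64, we have 1577 = q(q + 64), so q² + 64q − 1577 = 0.
Discriminant: 64² + 4·1577 = 4096 + 6308 = 10404; √10404 = 102.
q = (−64 + 102)/2 = 19, and p = q + 64 = 83.
Check: 19 · 83 = 1577.

83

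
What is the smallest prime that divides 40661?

73

40661 is odd.
Digit sum 17, not divisible by 3.
Ends in 1: not divisible by 5.
7: 40661 = 7·5808 + 5
11: 40661 = 11·3696 + 5
13: 40661 = 13·3127 + 10
17: 40661 = 17·2391 + 14
19: 40661 = 19·2140 + 1
23: 40661 = 23·1767 + 20
29: 40661 = 29·1402 + 3
31: 40661 = 31·1311 + 20
37: 40661 = 37·1098 + 35
41: 40661 = 41·991 + 30
43: 40661 = 43·945 + 26
47: 40661 = 47·865 + 6
53: 40661 = 53·767 + 10
59: 40661 = 59·689 + 10
61: 40661 = 61·666 + 35
67: 40661 = 67·606 + 59
71: 40661 = 71·572 + 49
73: 40661 = 73·557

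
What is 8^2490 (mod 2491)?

8^1 ≡ 8 (mod 2491)
8^2 ≡ 8^2 = 64 ≡ 64 (mod 2491)
8^4 ≡ 64^2 = 4096 ≡ 1605 (mod 2491)
8^8 ≡ 1605^2 = 2576025 ≡ 331 (mod 2491)
8^16 ≡ 331^2 = 109561 ≡ 2448 (mod 2491)
8^32 ≡ 2448^2 = 5992704 ≡ 1849 (mod 2491)
8^64 ≡ 1849^2 = 3418801 ≡ 1149 (mod 2491)
8^128 ≡ 1149^2 = 1320201 ≡ 2462 (mod 2491)
8^256 ≡ 2462^2 = 6061444 ≡ 841 (mod 2491)
8^512 ≡ 841^2 = 707281 ≡ 2328 (mod 2491)
8^1024 ≡ 2328^2 = 5419584 ≡ 1659 (mod 2491)
8^2048 ≡ 1659^2 = 2752281 ≡ 2217 (mod 2491)
2490 = 2048 + 256 + 128 + 32 + 16 + 8 + 2 in binary powers of 2.
So 8^2490 ≡ 2217 · 841 · 2462 · 1849 · 2448 · 331 · 64 ≡ 1811 (mod 2491).
Since 1811 ≠ 1, base 8 is a Fermat witness: 2491 is composite.

1811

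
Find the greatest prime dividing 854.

854 = 2 · 427
427 = 7 · 61
61 is prime.
So 854 = 2 · 7 · 61; the largest prime factor is 61.

61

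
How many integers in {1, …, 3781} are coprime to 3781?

Factor: 3781 = 19 · 199.
φ(3781) = (19−1) · (199−1) = 18 · 198 = 3564.

3564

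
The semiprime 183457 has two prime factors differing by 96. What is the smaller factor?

Since p = q + 96, we have 183457 = q(q + 96), so q² + 96q − 183457 = 0.
Discriminant: 96² + 4·183457 = 9216 + 733828 = 743044; √743044 = 862.
q = (−96 + 862)/2 = 383, and p = q + 96 = 479.
Check: 383 · 479 = 183457.

383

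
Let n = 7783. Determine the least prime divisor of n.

43

7783 is odd.
Digit sum 25, not divisible by 3.
Ends in 3: not divisible by 5.
7: 7783 = 7·1111 + 6
11: 7783 = 11·707 + 6
13: 7783 = 13·598 + 9
17: 7783 = 17·457 + 14
19: 7783 = 19·409 + 12
23: 7783 = 23·338 + 9
29: 7783 = 29·268 + 11
31: 7783 = 31·251 + 2
37: 7783 = 37·210 + 13
41: 7783 = 41·189 + 34
43: 7783 = 43·181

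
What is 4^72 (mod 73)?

1

4^1 ≡ 4 (mod 73)
4^2 ≡ 4^2 = 16 ≡ 16 (mod 73)
4^4 ≡ 16^2 = 256 ≡ 37 (mod 73)
4^8 ≡ 37^2 = 1369 ≡ 55 (mod 73)
4^16 ≡ 55^2 = 3025 ≡ 32 (mod 73)
4^32 ≡ 32^2 = 1024 ≡ 2 (mod 73)
4^64 ≡ 2^2 = 4 ≡ 4 (mod 73)
72 = 64 + 8 in binary powers of 2.
So 4^72 ≡ 4 · 55 ≡ 1 (mod 73).
Since the result is 1, base 4 gives no evidence that 73 is composite.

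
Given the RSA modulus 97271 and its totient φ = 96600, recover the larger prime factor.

φ(n) = (p−1)(q−1) = n − (p+q) + 1, so p + q = 97271 − 96600 + 1 = 672.
p and q are the roots of t² − 672t + 97271 = 0.
Discriminant: 672² − 4·97271 = 451584 − 389084 = 62500; √62500 = 250.
q = (672 − 250)/2 = 211, p = (672 + 250)/2 = 461.
Check: 211 · 461 = 97271.

461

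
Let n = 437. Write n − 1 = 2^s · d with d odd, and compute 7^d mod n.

437 − 1 = 436 = 2^2 · 109, so d = 109.
7^1 ≡ 7 (mod 437)
7^2 ≡ 7^2 = 49 ≡ 49 (mod 437)
7^4 ≡ 49^2 = 2401 ≡ 216 (mod 437)
7^8 ≡ 216^2 = 46656 ≡ 334 (mod 437)
7^16 ≡ 334^2 = 111556 ≡ 121 (mod 437)
7^32 ≡ 121^2 = 14641 ≡ 220 (mod 437)
7^64 ≡ 220^2 = 48400 ≡ 330 (mod 437)
109 = 64 + 32 + 8 + 4 + 1 in binary powers of 2.
So 7^109 ≡ 330 · 220 · 334 · 216 · 7 ≡ 102 (mod 437).
Squaring chain: 102 → 353; never reaches −1, so base 7 is a Miller–Rabin witness that 437 is composite.

102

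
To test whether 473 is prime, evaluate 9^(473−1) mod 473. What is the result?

444

9^1 ≡ 9 (mod 473)
9^2 ≡ 9^2 = 81 ≡ 81 (mod 473)
9^4 ≡ 81^2 = 6561 ≡ 412 (mod 473)
9^8 ≡ 412^2 = 169744 ≡ 410 (mod 473)
9^16 ≡ 410^2 = 168100 ≡ 185 (mod 473)
9^32 ≡ 185^2 = 34225 ≡ 169 (mod 473)
9^64 ≡ 169^2 = 28561 ≡ 181 (mod 473)
9^128 ≡ 181^2 = 32761 ≡ 124 (mod 473)
9^256 ≡ 124^2 = 15376 ≡ 240 (mod 473)
472 = 256 + 128 + 64 + 16 + 8 in binary powers of 2.
So 9^472 ≡ 240 · 124 · 181 · 185 · 410 ≡ 444 (mod 473).
Since 444 ≠ 1, base 9 is a Fermat witness: 473 is composite.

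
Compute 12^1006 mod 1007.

12^1 ≡ 12 (mod 1007)
12^2 ≡ 12^2 = 144 ≡ 144 (mod 1007)
12^4 ≡ 144^2 = 20736 ≡ 596 (mod 1007)
12^8 ≡ 596^2 = 355216 ≡ 752 (mod 1007)
12^16 ≡ 752^2 = 565504 ≡ 577 (mod 1007)
12^32 ≡ 577^2 = 332929 ≡ 619 (mod 1007)
12^64 ≡ 619^2 = 383161 ≡ 501 (mod 1007)
12^128 ≡ 501^2 = 251001 ≡ 258 (mod 1007)
12^256 ≡ 258^2 = 66564 ≡ 102 (mod 1007)
12^512 ≡ 102^2 = 10404 ≡ 334 (mod 1007)
1006 = 512 + 256 + 128 + 64 + 32 + 8 + 4 + 2 in binary powers of 2.
So 12^1006 ≡ 334 · 102 · 258 · 501 · 619 · 752 · 596 · 144 ≡ 938 (mod 1007).
Since 938 ≠ 1, base 12 is a Fermat witness: 1007 is composite.

938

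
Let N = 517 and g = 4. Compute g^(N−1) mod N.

147

4^1 ≡ 4 (mod 517)
4^2 ≡ 4^2 = 16 ≡ 16 (mod 517)
4^4 ≡ 16^2 = 256 ≡ 256 (mod 517)
4^8 ≡ 256^2 = 65536 ≡ 394 (mod 517)
4^16 ≡ 394^2 = 155236 ≡ 136 (mod 517)
4^32 ≡ 136^2 = 18496 ≡ 401 (mod 517)
4^64 ≡ 401^2 = 160801 ≡ 14 (mod 517)
4^128 ≡ 14^2 = 196 ≡ 196 (mod 517)
4^256 ≡ 196^2 = 38416 ≡ 158 (mod 517)
4^512 ≡ 158^2 = 24964 ≡ 148 (mod 517)
516 = 512 + 4 in binary powers of 2.
So 4^516 ≡ 148 · 256 ≡ 147 (mod 517).
Since 147 ≠ 1, base 4 is a Fermat witness: 517 is composite.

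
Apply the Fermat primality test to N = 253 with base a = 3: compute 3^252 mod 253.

3^1 ≡ 3 (mod 253)
3^2 ≡ 3^2 = 9 ≡ 9 (mod 253)
3^4 ≡ 9^2 = 81 ≡ 81 (mod 253)
3^8 ≡ 81^2 = 6561 ≡ 236 (mod 253)
3^16 ≡ 236^2 = 55696 ≡ 36 (mod 253)
3^32 ≡ 36^2 = 1296 ≡ 31 (mod 253)
3^64 ≡ 31^2 = 961 ≡ 202 (mod 253)
3^128 ≡ 202^2 = 40804 ≡ 71 (mod 253)
252 = 128 + 64 + 32 + 16 + 8 + 4 in binary powers of 2.
So 3^252 ≡ 71 · 202 · 31 · 36 · 236 · 81 ≡ 31 (mod 253).
Since 31 ≠ 1, base 3 is a Fermat witness: 253 is composite.

31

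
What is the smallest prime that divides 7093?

41

7093 is odd.
Digit sum 19, not divisible by 3.
Ends in 3: not divisible by 5.
7: 7093 = 7·1013 + 2
11: 7093 = 11·644 + 9
13: 7093 = 13·545 + 8
17: 7093 = 17·417 + 4
19: 7093 = 19·373 + 6
23: 7093 = 23·308 + 9
29: 7093 = 29·244 + 17
31: 7093 = 31·228 + 25
37: 7093 = 37·191 + 26
41: 7093 = 41·173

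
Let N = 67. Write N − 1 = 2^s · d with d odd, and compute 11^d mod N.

67 − 1 = 66 = 2^1 · 33, so d = 33.
11^1 ≡ 11 (mod 67)
11^2 ≡ 11^2 = 121 ≡ 54 (mod 67)
11^4 ≡ 54^2 = 2916 ≡ 35 (mod 67)
11^8 ≡ 35^2 = 1225 ≡ 19 (mod 67)
11^16 ≡ 19^2 = 361 ≡ 26 (mod 67)
11^32 ≡ 26^2 = 676 ≡ 6 (mod 67)
33 = 32 + 1 in binary powers of 2.
So 11^33 ≡ 6 · 11 ≡ 66 (mod 67).
Since 11^d ≡ 66 (mod 67), base 11 does not prove 67 composite.

66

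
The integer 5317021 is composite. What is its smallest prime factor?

5317021 is odd.
Digit sum 19, not divisible by 3.
Ends in 1: not divisible by 5.
7: 5317021 = 7·759574 + 3
11: 5317021 = 11·483365 + 6
13: 5317021 = 13·409001 + 8
17: 5317021 = 17·312765 + 16
19: 5317021 = 19·279843 + 4
23: 5317021 = 23·231174 + 19
29: 5317021 = 29·183345 + 16
31: 5317021 = 31·171516 + 25
37: 5317021 = 37·143703 + 10
41: 5317021 = 41·129683 + 18
43: 5317021 = 43·123651 + 28
47: 5317021 = 47·113128 + 5
53: 5317021 = 53·100321 + 8
59: 5317021 = 59·90119

59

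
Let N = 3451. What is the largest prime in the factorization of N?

3451 = 7 · 493
493 = 17 · 29
29 is prime.
So 3451 = 7 · 17 · 29; the largest prime factor is 29.

29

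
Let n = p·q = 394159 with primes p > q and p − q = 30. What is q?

Since p = q + 30, we have 394159 = q(q + 30), so q² + 30q − 394159 = 0.
Discriminant: 30² + 4·394159 = 900 + 1576636 = 1577536; √1577536 = 1256.
q = (−30 + 1256)/2 = 613, and p = q + 30 = 643.
Check: 613 · 643 = 394159.

613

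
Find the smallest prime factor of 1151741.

1151741 is odd.
Digit sum 20, not divisible by 3.
Ends in 1: not divisible by 5.
7: 1151741 = 7·164534 + 3
11: 1151741 = 11·104703 + 8
13: 1151741 = 13·88595 + 6
17: 1151741 = 17·67749 + 8
19: 1151741 = 19·60617 + 18
23: 1151741 = 23·50075 + 16
29: 1151741 = 29·39715 + 6
31: 1151741 = 31·37152 + 29
37: 1151741 = 37·31128 + 5
41: 1151741 = 41·28091 + 10
43: 1151741 = 43·26784 + 29
47: 1151741 = 47·24505 + 6
53: 1151741 = 53·21730 + 51
59: 1151741 = 59·19521 + 2
61: 1151741 = 61·18881

61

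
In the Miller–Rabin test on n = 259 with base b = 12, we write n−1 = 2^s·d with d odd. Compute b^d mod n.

174

259 − 1 = 258 = 2^1 · 129, so d = 129.
12^1 ≡ 12 (mod 259)
12^2 ≡ 12^2 = 144 ≡ 144 (mod 259)
12^4 ≡ 144^2 = 20736 ≡ 16 (mod 259)
12^8 ≡ 16^2 = 256 ≡ 256 (mod 259)
12^16 ≡ 256^2 = 65536 ≡ 9 (mod 259)
12^32 ≡ 9^2 = 81 ≡ 81 (mod 259)
12^64 ≡ 81^2 = 6561 ≡ 86 (mod 259)
12^128 ≡ 86^2 = 7396 ≡ 144 (mod 259)
129 = 128 + 1 in binary powers of 2.
So 12^129 ≡ 144 · 12 ≡ 174 (mod 259).
Squaring chain: 174; never reaches −1, so base 12 is a Miller–Rabin witness that 259 is composite.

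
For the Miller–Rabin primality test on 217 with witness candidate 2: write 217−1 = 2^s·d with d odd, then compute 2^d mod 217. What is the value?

190

217 − 1 = 216 = 2^3 · 27, so d = 27.
2^1 ≡ 2 (mod 217)
2^2 ≡ 2^2 = 4 ≡ 4 (mod 217)
2^4 ≡ 4^2 = 16 ≡ 16 (mod 217)
2^8 ≡ 16^2 = 256 ≡ 39 (mod 217)
2^16 ≡ 39^2 = 1521 ≡ 2 (mod 217)
27 = 16 + 8 + 2 + 1 in binary powers of 2.
So 2^27 ≡ 2 · 39 · 4 · 2 ≡ 190 (mod 217).
Squaring chain: 190 → 78 → 8; never reaches −1, so base 2 is a Miller–Rabin witness that 217 is composite.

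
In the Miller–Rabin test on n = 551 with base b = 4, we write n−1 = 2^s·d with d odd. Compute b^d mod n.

551 − 1 = 550 = 2^1 · 275, so d = 275.
4^1 ≡ 4 (mod 551)
4^2 ≡ 4^2 = 16 ≡ 16 (mod 551)
4^4 ≡ 16^2 = 256 ≡ 256 (mod 551)
4^8 ≡ 256^2 = 65536 ≡ 518 (mod 551)
4^16 ≡ 518^2 = 268324 ≡ 538 (mod 551)
4^32 ≡ 538^2 = 289444 ≡ 169 (mod 551)
4^64 ≡ 169^2 = 28561 ≡ 460 (mod 551)
4^128 ≡ 460^2 = 211600 ≡ 16 (mod 551)
4^256 ≡ 16^2 = 256 ≡ 256 (mod 551)
275 = 256 + 16 + 2 + 1 in binary powers of 2.
So 4^275 ≡ 256 · 538 · 16 · 4 ≡ 245 (mod 551).
Squaring chain: 245; never reaches −1, so base 4 is a Miller–Rabin witness that 551 is composite.

245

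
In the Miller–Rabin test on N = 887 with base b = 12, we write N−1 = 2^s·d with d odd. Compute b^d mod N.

887 − 1 = 886 = 2^1 · 443, so d = 443.
12^1 ≡ 12 (mod 887)
12^2 ≡ 12^2 = 144 ≡ 144 (mod 887)
12^4 ≡ 144^2 = 20736 ≡ 335 (mod 887)
12^8 ≡ 335^2 = 112225 ≡ 463 (mod 887)
12^16 ≡ 463^2 = 214369 ≡ 602 (mod 887)
12^32 ≡ 602^2 = 362404 ≡ 508 (mod 887)
12^64 ≡ 508^2 = 258064 ≡ 834 (mod 887)
12^128 ≡ 834^2 = 695556 ≡ 148 (mod 887)
12^256 ≡ 148^2 = 21904 ≡ 616 (mod 887)
443 = 256 + 128 + 32 + 16 + 8 + 2 + 1 in binary powers of 2.
So 12^443 ≡ 616 · 148 · 508 · 602 · 463 · 144 · 12 ≡ 1 (mod 887).
Since 12^d ≡ 1 (mod 887), base 12 does not prove 887 composite.

1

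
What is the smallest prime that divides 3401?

3401 is odd.
Digit sum 8, not divisible by 3.
Ends in 1: not divisible by 5.
7: 3401 = 7·485 + 6
11: 3401 = 11·309 + 2
13: 3401 = 13·261 + 8
17: 3401 = 17·200 + 1
19: 3401 = 19·179

19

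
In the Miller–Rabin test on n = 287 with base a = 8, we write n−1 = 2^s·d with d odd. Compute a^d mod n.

287 − 1 = 286 = 2^1 · 143, so d = 143.
8^1 ≡ 8 (mod 287)
8^2 ≡ 8^2 = 64 ≡ 64 (mod 287)
8^4 ≡ 64^2 = 4096 ≡ 78 (mod 287)
8^8 ≡ 78^2 = 6084 ≡ 57 (mod 287)
8^16 ≡ 57^2 = 3249 ≡ 92 (mod 287)
8^32 ≡ 92^2 = 8464 ≡ 141 (mod 287)
8^64 ≡ 141^2 = 19881 ≡ 78 (mod 287)
8^128 ≡ 78^2 = 6084 ≡ 57 (mod 287)
143 = 128 + 8 + 4 + 2 + 1 in binary powers of 2.
So 8^143 ≡ 57 · 57 · 78 · 64 · 8 ≡ 225 (mod 287).
Squaring chain: 225; never reaches −1, so base 8 is a Miller–Rabin witness that 287 is composite.

225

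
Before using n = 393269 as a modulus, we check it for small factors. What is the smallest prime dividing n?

393269 is odd.
Digit sum 32, not divisible by 3.
Ends in 9: not divisible by 5.
7: 393269 = 7·56181 + 2
11: 393269 = 11·35751 + 8
13: 393269 = 13·30251 + 6
17: 393269 = 17·23133 + 8
19: 393269 = 19·20698 + 7
23: 393269 = 23·17098 + 15
29: 393269 = 29·13561

29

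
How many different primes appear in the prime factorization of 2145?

2145 = 3 · 715
715 = 5 · 143
143 = 11 · 13
2145 = 3 · 5 · 11 · 13, which has 4 distinct prime factors.

4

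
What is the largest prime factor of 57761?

89

57761 = 11 · 5251
5251 = 59 · 89
89 is prime.
So 57761 = 11 · 59 · 89; the largest prime factor is 89.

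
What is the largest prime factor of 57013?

73

57013 = 11 · 5183
5183 = 71 · 73
73 is prime.
So 57013 = 11 · 71 · 73; the largest prime factor is 73.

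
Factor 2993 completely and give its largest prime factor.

73

2993 = 41 · 73
73 is prime.
So 2993 = 41 · 73; the largest prime factor is 73.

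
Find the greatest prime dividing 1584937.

43

1584937 = 29 · 54653
54653 = 31 · 1763
1763 = 41 · 43
43 is prime.
So 1584937 = 29 · 31 · 41 · 43; the largest prime factor is 43.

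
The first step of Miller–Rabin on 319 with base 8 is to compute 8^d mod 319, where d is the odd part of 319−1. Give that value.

319 − 1 = 318 = 2^1 · 159, so d = 159.
8^1 ≡ 8 (mod 319)
8^2 ≡ 8^2 = 64 ≡ 64 (mod 319)
8^4 ≡ 64^2 = 4096 ≡ 268 (mod 319)
8^8 ≡ 268^2 = 71824 ≡ 49 (mod 319)
8^16 ≡ 49^2 = 2401 ≡ 168 (mod 319)
8^32 ≡ 168^2 = 28224 ≡ 152 (mod 319)
8^64 ≡ 152^2 = 23104 ≡ 136 (mod 319)
8^128 ≡ 136^2 = 18496 ≡ 313 (mod 319)
159 = 128 + 16 + 8 + 4 + 2 + 1 in binary powers of 2.
So 8^159 ≡ 313 · 168 · 49 · 268 · 64 · 8 ≡ 205 (mod 319).
Squaring chain: 205; never reaches −1, so base 8 is a Miller–Rabin witness that 319 is composite.

205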